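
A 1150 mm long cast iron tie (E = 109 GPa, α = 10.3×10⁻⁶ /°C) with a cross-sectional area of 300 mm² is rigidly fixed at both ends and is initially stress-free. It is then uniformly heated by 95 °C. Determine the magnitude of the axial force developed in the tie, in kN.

The ends cannot move, so σ = EαΔT = 109×10³ × 10.3×10⁻⁶ × 95 = 106.7 MPa.
Axial force P = σA = 106.7 × 300 = 32000 N = 32 kN, compressive.

P ≈ 32 kN (compressive)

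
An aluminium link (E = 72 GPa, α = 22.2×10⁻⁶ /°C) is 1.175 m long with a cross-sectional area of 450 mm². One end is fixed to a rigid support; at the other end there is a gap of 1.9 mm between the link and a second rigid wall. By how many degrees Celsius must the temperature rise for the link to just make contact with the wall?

The gap closes when αΔT L = 1.9 mm, since the link is still unstressed at that instant.
ΔT = 1.9 / (22.2×10⁻⁶ × 1175) = 72.84 °C.

ΔT ≈ 72.8 °C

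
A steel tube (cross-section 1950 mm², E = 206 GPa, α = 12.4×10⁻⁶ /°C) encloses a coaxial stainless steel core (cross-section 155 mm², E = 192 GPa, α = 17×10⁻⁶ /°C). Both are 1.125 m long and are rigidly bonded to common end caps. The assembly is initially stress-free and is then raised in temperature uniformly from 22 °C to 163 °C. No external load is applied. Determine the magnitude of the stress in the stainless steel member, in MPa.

σ ≈ 116 MPa (compressive)

The stainless steel has the larger α, so on heating it would change length more than the steel if both were free. The rigid plates force a common final length, so the stainless steel is put into compression and the steel into tension, with equal and opposite forces P (no external load).
Setting the final lengths equal and cancelling L: (α₁ − α₂)ΔT = P/(A₁E₁) + P/(A₂E₂).
|α₁ − α₂|·ΔT = 4.6×10⁻⁶ × 141 = 0.0006486.
1/(A₁E₁) + 1/(A₂E₂) = 1/(1950×206×10³) + 1/(155×192×10³) = 3.609×10⁻⁸ N⁻¹.
So P = 0.0006486 / 3.609×10⁻⁸ = 17.97 kN.
σ_{stainless steel} = P/A₂ = 17970/155 = 115.9 MPa, compressive.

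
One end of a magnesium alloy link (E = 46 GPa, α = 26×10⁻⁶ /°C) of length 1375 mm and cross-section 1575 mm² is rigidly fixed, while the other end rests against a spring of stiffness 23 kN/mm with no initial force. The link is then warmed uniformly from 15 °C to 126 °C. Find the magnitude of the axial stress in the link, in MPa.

σ ≈ 40.3 MPa (compressive)

Free thermal expansion: δ_free = αΔT L = 26×10⁻⁶ × 111 × 1375 = 3.968 mm.
Let P be the compressive force at the spring. The link shortens elastically by PL/(AE) and the spring compresses by P/k; together these equal δ_free.
P [ L/(AE) + 1/k ] = δ_free → P [ 1375/(1575×46×10³) + 1/(23×10³) ] = 3.968.
P = 3.968 / 6.246×10⁻⁵ = 63540 N.
σ = P/A = 63540/1575 = 40.34 MPa.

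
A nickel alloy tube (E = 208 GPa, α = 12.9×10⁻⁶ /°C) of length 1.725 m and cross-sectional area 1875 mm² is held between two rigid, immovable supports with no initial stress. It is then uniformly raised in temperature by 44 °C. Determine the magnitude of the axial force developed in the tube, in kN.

P ≈ 221 kN (compressive)

The ends cannot move, so σ = EαΔT = 208×10³ × 12.9×10⁻⁶ × 44 = 118.1 MPa.
Then P = σA = 118.1 × 1875 mm² = 221.4 kN, compressive.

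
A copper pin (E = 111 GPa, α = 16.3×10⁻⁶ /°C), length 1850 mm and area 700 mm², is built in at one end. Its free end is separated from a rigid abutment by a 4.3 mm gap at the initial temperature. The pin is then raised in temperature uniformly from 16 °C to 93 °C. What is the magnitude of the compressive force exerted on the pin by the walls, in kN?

P ≈ 0 kN

Free thermal elongation = αΔT L = 16.3×10⁻⁶ × 77 × 1850 = 2.322 mm.
This is smaller than the 4.3 mm clearance, so the pin expands freely without reaching the stop — the stress is zero.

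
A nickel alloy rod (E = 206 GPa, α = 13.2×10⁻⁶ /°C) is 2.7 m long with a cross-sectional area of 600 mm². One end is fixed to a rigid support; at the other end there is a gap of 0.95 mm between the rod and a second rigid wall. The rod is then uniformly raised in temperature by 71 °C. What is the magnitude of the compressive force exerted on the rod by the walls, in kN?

If the wall were absent the rod would grow by αΔT L = 13.2×10⁻⁶ × 71 × 2700 = 2.53 mm.
After closing the 0.95 mm clearance, 2.53 − 0.95 = 1.58 mm of expansion remains to be suppressed by the wall.
Compatibility: PL/(AE) = 1.58 mm, so σ = P/A = E × (1.58/2700) = 120.6 MPa.
P = σA = 120.6 × 600 = 72.35 kN.

P ≈ 72.3 kN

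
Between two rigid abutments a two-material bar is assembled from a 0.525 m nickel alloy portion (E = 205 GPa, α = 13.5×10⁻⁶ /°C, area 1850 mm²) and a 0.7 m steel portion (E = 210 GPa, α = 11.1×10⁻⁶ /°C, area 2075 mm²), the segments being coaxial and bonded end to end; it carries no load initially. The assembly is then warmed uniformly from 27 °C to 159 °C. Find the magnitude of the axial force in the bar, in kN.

If the supports were absent, the total length change would be Σ αᵢΔT Lᵢ = 13.5×10⁻⁶×132×525 + 11.1×10⁻⁶×132×700 = 1.961 mm.
Since the ends are fixed, an axial force P builds up, equal in every segment, with P · Σ Lᵢ/(AᵢEᵢ) = δ_free.
The series flexibility is Σ Lᵢ/(AᵢEᵢ) = 525/(1850×205×10³) + 700/(2075×210×10³) = 2.991×10⁻⁶ mm/N.
P = 1.961 / 2.991×10⁻⁶ = 655800 N = 655.8 kN, compressive.

P ≈ 656 kN (compressive)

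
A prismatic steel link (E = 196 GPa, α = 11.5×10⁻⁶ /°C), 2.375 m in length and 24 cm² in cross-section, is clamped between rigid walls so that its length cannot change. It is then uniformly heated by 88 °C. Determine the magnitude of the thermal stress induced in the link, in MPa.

Because both ends are immovable the net strain is zero, and the suppressed thermal strain is αΔT = 11.5×10⁻⁶ × 88 = 1012×10⁻⁶.
The stress required to suppress this strain is σ = Eε = 196×10³ × 1012×10⁻⁶ = 198.4 MPa, compressive since the link is trying to expand.

σ ≈ 198 MPa (compressive)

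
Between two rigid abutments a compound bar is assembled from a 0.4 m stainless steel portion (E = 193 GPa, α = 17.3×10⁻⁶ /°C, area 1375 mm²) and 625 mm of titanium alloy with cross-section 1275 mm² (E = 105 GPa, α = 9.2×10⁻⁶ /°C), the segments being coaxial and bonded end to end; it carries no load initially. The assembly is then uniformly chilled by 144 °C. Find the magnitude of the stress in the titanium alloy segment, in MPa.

Free thermal contraction of the whole bar: Σ αᵢΔT Lᵢ = 17.3×10⁻⁶×144×400 + 9.2×10⁻⁶×144×625 = 1.824 mm.
Since the ends are fixed, an axial force P builds up, equal in every segment, with P · Σ Lᵢ/(AᵢEᵢ) = δ_free.
The series flexibility is Σ Lᵢ/(AᵢEᵢ) = 400/(1375×193×10³) + 625/(1275×105×10³) = 6.176×10⁻⁶ mm/N.
So P = 1.824 / 6.176×10⁻⁶ = 295.4 kN, tensile.
σ_{titanium alloy} = P / A = 295400 / 1275 = 231.7 MPa.

σ ≈ 232 MPa (tensile)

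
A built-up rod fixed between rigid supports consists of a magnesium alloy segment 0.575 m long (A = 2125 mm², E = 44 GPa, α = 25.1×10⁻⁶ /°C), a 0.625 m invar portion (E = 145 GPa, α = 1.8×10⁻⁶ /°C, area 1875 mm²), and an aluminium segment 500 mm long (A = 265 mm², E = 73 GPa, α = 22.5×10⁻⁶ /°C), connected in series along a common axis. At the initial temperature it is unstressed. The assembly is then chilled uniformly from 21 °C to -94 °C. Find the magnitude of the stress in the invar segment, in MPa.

Free thermal contraction of the whole bar: Σ αᵢΔT Lᵢ = 25.1×10⁻⁶×115×575 + 1.8×10⁻⁶×115×625 + 22.5×10⁻⁶×115×500 = 3.083 mm.
The rigid supports impose zero overall length change; the single axial force P common to all segments must satisfy P Σ Lᵢ/(AᵢEᵢ) = δ_free.
The series flexibility is Σ Lᵢ/(AᵢEᵢ) = 575/(2125×44×10³) + 625/(1875×145×10³) + 500/(265×73×10³) = 3.43×10⁻⁵ mm/N.
P = 3.083 / 3.43×10⁻⁵ = 89890 N = 89.89 kN, tensile.
σ_{invar} = P / A = 89890 / 1875 = 47.94 MPa.

σ ≈ 47.9 MPa (tensile)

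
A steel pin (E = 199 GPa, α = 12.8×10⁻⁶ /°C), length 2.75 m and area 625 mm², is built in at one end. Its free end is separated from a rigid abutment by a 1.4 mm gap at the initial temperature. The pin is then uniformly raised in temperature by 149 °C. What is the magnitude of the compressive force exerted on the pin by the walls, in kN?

Unrestrained expansion: δ_free = αΔT L = 12.8×10⁻⁶ × 149 × 2750 = 5.245 mm.
The gap closes (δ_free > 1.4 mm) and the wall then resists a further 5.245 − 1.4 = 3.845 mm of expansion.
So σ = E(δ_free − g)/L = 199×10³ × 3.845/2750 = 278.2 MPa.
Force on the wall = σA = 278.2 × 625 mm² = 173.9 kN.

P ≈ 174 kN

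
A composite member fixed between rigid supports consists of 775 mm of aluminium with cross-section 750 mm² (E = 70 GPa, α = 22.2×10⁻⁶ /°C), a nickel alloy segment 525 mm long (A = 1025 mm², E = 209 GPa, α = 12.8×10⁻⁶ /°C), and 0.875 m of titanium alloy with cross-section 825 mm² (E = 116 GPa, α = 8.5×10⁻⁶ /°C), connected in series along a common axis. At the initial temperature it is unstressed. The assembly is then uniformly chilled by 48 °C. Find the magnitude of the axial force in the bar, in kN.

P ≈ 57.1 kN (tensile)

With the walls removed the bar would change length by δ_free = Σ αᵢΔT Lᵢ = 22.2×10⁻⁶×48×775 + 12.8×10⁻⁶×48×525 + 8.5×10⁻⁶×48×875 = 1.505 mm.
The walls prevent any net length change, so an axial force P (same in every segment) develops. Compatibility: P · Σ Lᵢ/(AᵢEᵢ) = δ_free.
The series flexibility is Σ Lᵢ/(AᵢEᵢ) = 775/(750×70×10³) + 525/(1025×209×10³) + 875/(825×116×10³) = 2.636×10⁻⁵ mm/N.
So P = 1.505 / 2.636×10⁻⁵ = 57.12 kN, tensile.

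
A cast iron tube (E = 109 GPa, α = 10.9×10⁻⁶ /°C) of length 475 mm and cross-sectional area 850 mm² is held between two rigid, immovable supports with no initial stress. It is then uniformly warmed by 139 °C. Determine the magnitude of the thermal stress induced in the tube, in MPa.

Because both ends are immovable the net strain is zero, and the suppressed thermal strain is αΔT = 10.9×10⁻⁶ × 139 = 1515.1×10⁻⁶.
σ = EαΔT = 109×10³ × 10.9×10⁻⁶ × 139 = 165.1 MPa (compressive; the tube is trying to expand).

σ ≈ 165 MPa (compressive)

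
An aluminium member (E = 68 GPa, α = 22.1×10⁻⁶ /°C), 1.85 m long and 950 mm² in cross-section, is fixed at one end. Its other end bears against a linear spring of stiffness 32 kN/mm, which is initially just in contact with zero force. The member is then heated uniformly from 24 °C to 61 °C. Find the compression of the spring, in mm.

δ ≈ 0.789 mm

The unrestrained thermal change is αΔT L = 22.1×10⁻⁶ × 37 × 1850 = 1.513 mm.
Let P be the compressive force at the spring. The member shortens elastically by PL/(AE) and the spring compresses by P/k; together these equal δ_free.
P [ L/(AE) + 1/k ] = δ_free → P [ 1850/(950×68×10³) + 1/(32×10³) ] = 1.513.
P = 1.513 / 5.989×10⁻⁵ = 25260 N.
Spring compression = P/k = 25260/(32×10³) = 0.7894 mm.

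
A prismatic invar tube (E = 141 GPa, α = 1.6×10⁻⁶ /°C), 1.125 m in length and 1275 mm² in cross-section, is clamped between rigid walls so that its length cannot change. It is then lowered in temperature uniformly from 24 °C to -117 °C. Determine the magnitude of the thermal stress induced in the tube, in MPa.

The supports are rigid, so the total axial strain is zero. The restrained thermal strain is ε = αΔT = 1.6×10⁻⁶ × 141 = 225.6×10⁻⁶.
σ = EαΔT = 141×10³ × 1.6×10⁻⁶ × 141 = 31.81 MPa (tensile; the tube is trying to contract).

σ ≈ 31.8 MPa (tensile)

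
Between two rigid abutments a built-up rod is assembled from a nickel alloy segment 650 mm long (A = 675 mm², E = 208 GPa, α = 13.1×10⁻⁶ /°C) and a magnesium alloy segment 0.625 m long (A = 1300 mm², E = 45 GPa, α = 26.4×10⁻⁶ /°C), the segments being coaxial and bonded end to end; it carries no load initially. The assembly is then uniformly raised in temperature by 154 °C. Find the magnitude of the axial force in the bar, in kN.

P ≈ 252 kN (compressive)

If the supports were absent, the total length change would be Σ αᵢΔT Lᵢ = 13.1×10⁻⁶×154×650 + 26.4×10⁻⁶×154×625 = 3.852 mm.
Since the ends are fixed, an axial force P builds up, equal in every segment, with P · Σ Lᵢ/(AᵢEᵢ) = δ_free.
The series flexibility is Σ Lᵢ/(AᵢEᵢ) = 650/(675×208×10³) + 625/(1300×45×10³) = 1.531×10⁻⁵ mm/N.
Hence P = δ_free / Σ(L/AE) = 3.852/1.531×10⁻⁵ = 251.6 kN (compressive).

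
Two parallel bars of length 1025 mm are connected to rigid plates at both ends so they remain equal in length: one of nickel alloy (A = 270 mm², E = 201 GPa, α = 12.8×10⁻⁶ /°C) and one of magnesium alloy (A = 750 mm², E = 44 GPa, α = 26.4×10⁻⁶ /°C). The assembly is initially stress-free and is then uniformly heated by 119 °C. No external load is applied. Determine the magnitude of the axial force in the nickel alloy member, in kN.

The magnesium alloy has the larger α, so on heating it would change length more than the nickel alloy if both were free. The rigid plates force a common final length, so the magnesium alloy is put into compression and the nickel alloy into tension, with equal and opposite forces P (no external load).
Equating the net (thermal + elastic) strains gives |α₁ − α₂|·ΔT = P·[1/(A₁E₁) + 1/(A₂E₂)].
|α₁ − α₂|·ΔT = 13.6×10⁻⁶ × 119 = 0.001618.
1/(A₁E₁) + 1/(A₂E₂) = 1/(270×201×10³) + 1/(750×44×10³) = 4.873×10⁻⁸ N⁻¹.
P = 0.001618 / 4.873×10⁻⁸ = 33210 N = 33.21 kN.

P ≈ 33.2 kN (tensile in the nickel alloy)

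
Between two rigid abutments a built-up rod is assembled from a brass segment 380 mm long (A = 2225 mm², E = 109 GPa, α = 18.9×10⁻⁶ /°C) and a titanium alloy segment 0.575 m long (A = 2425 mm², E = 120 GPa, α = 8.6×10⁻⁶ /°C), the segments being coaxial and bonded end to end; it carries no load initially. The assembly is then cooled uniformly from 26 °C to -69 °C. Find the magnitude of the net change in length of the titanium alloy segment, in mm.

|ΔL| ≈ 0.173 mm

With the walls removed the bar would change length by δ_free = Σ αᵢΔT Lᵢ = 18.9×10⁻⁶×95×380 + 8.6×10⁻⁶×95×575 = 1.152 mm.
Since the ends are fixed, an axial force P builds up, equal in every segment, with P · Σ Lᵢ/(AᵢEᵢ) = δ_free.
Σ Lᵢ/(AᵢEᵢ) = 380/(2225×109×10³) + 575/(2425×120×10³) = 3.543×10⁻⁶ mm/N.
Hence P = δ_free / Σ(L/AE) = 1.152/3.543×10⁻⁶ = 325.2 kN (tensile).
For the titanium alloy segment, free thermal change = 8.6×10⁻⁶×95×575 = 0.4698 mm and elastic change from P = 325200×575/(2425×120×10³) = 0.6425 mm; these oppose, so the net change is 0.173 mm (segment lengthens).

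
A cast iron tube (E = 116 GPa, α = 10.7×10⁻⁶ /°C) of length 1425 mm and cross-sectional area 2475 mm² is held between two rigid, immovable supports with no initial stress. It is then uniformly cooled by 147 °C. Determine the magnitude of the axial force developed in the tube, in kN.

With zero net strain, σ = E·αΔT = 116 GPa × 10.7×10⁻⁶ × 147 = 182.5 MPa.
Axial force P = σA = 182.5 × 2475 = 451600 N = 451.6 kN, tensile.

P ≈ 452 kN (tensile)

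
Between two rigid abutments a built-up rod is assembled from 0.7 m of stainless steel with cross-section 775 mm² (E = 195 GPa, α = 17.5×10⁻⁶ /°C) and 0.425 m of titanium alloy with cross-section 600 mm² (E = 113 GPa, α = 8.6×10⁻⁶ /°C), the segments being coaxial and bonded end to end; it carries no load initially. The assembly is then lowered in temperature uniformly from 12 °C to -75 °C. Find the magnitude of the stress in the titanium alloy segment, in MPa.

If the supports were absent, the total length change would be Σ αᵢΔT Lᵢ = 17.5×10⁻⁶×87×700 + 8.6×10⁻⁶×87×425 = 1.384 mm.
Since the ends are fixed, an axial force P builds up, equal in every segment, with P · Σ Lᵢ/(AᵢEᵢ) = δ_free.
Σ Lᵢ/(AᵢEᵢ) = 700/(775×195×10³) + 425/(600×113×10³) = 1.09×10⁻⁵ mm/N.
Hence P = δ_free / Σ(L/AE) = 1.384/1.09×10⁻⁵ = 126.9 kN (tensile).
σ_{titanium alloy} = P / A = 126900 / 600 = 211.6 MPa.

σ ≈ 212 MPa (tensile)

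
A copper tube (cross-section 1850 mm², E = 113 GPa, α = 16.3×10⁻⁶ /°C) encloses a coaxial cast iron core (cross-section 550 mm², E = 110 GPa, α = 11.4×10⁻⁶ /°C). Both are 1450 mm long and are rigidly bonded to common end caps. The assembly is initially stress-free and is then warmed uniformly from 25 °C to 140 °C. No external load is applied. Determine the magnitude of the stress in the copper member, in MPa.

σ ≈ 14.3 MPa (compressive)

Equilibrium of a rigid end plate with no external load gives equal and opposite internal forces ±P in the two members. Since α_{copper} > α_{cast iron}, heating drives the copper into compression and the cast iron into tension.
Equating the net (thermal + elastic) strains gives |α₁ − α₂|·ΔT = P·[1/(A₁E₁) + 1/(A₂E₂)].
|α₁ − α₂|·ΔT = 4.9×10⁻⁶ × 115 = 0.0005635.
1/(A₁E₁) + 1/(A₂E₂) = 1/(1850×113×10³) + 1/(550×110×10³) = 2.131×10⁻⁸ N⁻¹.
So P = 0.0005635 / 2.131×10⁻⁸ = 26.44 kN.
σ_{copper} = P/A₁ = 26440/1850 = 14.29 MPa, compressive.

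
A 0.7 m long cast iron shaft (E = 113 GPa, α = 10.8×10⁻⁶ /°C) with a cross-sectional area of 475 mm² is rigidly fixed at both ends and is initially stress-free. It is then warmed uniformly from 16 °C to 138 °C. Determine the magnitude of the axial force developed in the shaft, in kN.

P ≈ 70.7 kN (compressive)

With zero net strain, σ = E·αΔT = 113 GPa × 10.8×10⁻⁶ × 122 = 148.9 MPa.
P = AEαΔT = 475 × 113×10³ × 10.8×10⁻⁶ × 122 = 70.72 kN (compressive).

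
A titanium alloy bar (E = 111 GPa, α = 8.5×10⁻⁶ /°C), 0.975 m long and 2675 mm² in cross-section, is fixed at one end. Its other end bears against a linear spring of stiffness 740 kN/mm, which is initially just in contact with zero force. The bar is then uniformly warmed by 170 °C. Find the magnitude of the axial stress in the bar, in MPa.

σ ≈ 114 MPa (compressive)

Free thermal expansion: δ_free = αΔT L = 8.5×10⁻⁶ × 170 × 975 = 1.409 mm.
With a force P in the spring, the elastic change of the bar is PL/(AE) and that of the spring is P/k; compatibility requires their sum to equal δ_free.
P [ L/(AE) + 1/k ] = δ_free → P [ 975/(2675×111×10³) + 1/(740×10³) ] = 1.409.
P = 1.409 / 4.635×10⁻⁶ = 304000 N.
σ = P/A = 304000/2675 = 113.6 MPa.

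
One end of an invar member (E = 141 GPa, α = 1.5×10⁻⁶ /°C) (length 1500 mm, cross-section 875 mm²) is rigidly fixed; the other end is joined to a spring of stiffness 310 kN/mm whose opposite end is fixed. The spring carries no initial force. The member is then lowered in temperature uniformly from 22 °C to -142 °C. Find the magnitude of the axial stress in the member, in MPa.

Free thermal contraction: δ_free = αΔT L = 1.5×10⁻⁶ × 164 × 1500 = 0.369 mm.
Let P be the tensile force in the spring. The member extends elastically by PL/(AE) and the spring stretches by P/k; together these equal δ_free.
P [ L/(AE) + 1/k ] = δ_free → P [ 1500/(875×141×10³) + 1/(310×10³) ] = 0.369.
P = 0.369 / 1.538×10⁻⁵ = 23990 N.
σ = P/A = 23990/875 = 27.41 MPa.

σ ≈ 27.4 MPa (tensile)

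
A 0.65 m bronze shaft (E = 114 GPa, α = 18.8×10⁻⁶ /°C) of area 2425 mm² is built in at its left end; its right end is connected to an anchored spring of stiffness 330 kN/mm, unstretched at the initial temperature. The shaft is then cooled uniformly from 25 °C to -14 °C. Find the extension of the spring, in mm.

Free thermal contraction: δ_free = αΔT L = 18.8×10⁻⁶ × 39 × 650 = 0.4766 mm.
Let P be the tensile force in the spring. The shaft extends elastically by PL/(AE) and the spring stretches by P/k; together these equal δ_free.
So P = δ_free / [L/(AE) + 1/k] = 0.4766 / [ 650/(2425×114×10³) + 1/(330×10³) ].
P = 0.4766 / 5.382×10⁻⁶ = 88560 N.
Spring extension = P/k = 88560/(330×10³) = 0.2684 mm.

δ ≈ 0.268 mm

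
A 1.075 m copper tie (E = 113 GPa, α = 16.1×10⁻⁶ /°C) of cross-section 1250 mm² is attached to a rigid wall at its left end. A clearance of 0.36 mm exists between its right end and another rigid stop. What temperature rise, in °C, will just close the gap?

The gap closes when αΔT L = 0.36 mm, since the tie is still unstressed at that instant.
ΔT = 0.36 / (16.1×10⁻⁶ × 1075) = 20.8 °C.

ΔT ≈ 20.8 °C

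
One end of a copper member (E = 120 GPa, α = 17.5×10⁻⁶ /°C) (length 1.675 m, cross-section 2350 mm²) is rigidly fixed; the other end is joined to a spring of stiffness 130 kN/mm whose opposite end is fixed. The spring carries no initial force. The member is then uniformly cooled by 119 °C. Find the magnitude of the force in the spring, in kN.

If the spring were absent the member would shorten by αΔT L = 17.5×10⁻⁶ × 119 × 1675 = 3.488 mm.
Let P be the tensile force in the spring. The member extends elastically by PL/(AE) and the spring stretches by P/k; together these equal δ_free.
P [ L/(AE) + 1/k ] = δ_free → P [ 1675/(2350×120×10³) + 1/(130×10³) ] = 3.488.
P = 3.488 / 1.363×10⁻⁵ = 255900 N.

P ≈ 256 kN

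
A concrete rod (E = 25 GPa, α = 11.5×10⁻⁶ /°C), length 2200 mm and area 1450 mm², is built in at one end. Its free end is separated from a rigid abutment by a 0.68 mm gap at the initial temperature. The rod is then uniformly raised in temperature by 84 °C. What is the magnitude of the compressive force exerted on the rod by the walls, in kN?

If the wall were absent the rod would grow by αΔT L = 11.5×10⁻⁶ × 84 × 2200 = 2.125 mm.
After closing the 0.68 mm clearance, 2.125 − 0.68 = 1.445 mm of expansion remains to be suppressed by the wall.
That suppressed elongation corresponds to σ = E·Δ/L = 25×10³ × 1.445/2200 = 16.42 MPa.
P = σA = 16.42 × 1450 = 23.81 kN.

P ≈ 23.8 kN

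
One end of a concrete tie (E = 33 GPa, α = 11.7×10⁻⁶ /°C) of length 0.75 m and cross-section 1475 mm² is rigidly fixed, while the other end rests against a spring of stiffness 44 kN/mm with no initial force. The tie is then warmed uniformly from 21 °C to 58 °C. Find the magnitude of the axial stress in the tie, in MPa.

σ ≈ 5.77 MPa (compressive)

If the spring were absent the tie would lengthen by αΔT L = 11.7×10⁻⁶ × 37 × 750 = 0.3247 mm.
With a force P in the spring, the elastic change of the tie is PL/(AE) and that of the spring is P/k; compatibility requires their sum to equal δ_free.
So P = δ_free / [L/(AE) + 1/k] = 0.3247 / [ 750/(1475×33×10³) + 1/(44×10³) ].
P = 0.3247 / 3.814×10⁻⁵ = 8514 N.
σ = P/A = 8514/1475 = 5.772 MPa.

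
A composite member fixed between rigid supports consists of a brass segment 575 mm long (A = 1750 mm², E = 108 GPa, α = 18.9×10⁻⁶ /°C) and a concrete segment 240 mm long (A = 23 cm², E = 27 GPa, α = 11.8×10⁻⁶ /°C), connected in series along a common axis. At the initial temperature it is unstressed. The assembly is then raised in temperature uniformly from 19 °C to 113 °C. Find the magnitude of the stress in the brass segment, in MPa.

Free thermal expansion of the whole bar: Σ αᵢΔT Lᵢ = 18.9×10⁻⁶×94×575 + 11.8×10⁻⁶×94×240 = 1.288 mm.
The walls prevent any net length change, so an axial force P (same in every segment) develops. Compatibility: P · Σ Lᵢ/(AᵢEᵢ) = δ_free.
The series flexibility is Σ Lᵢ/(AᵢEᵢ) = 575/(1750×108×10³) + 240/(2300×27×10³) = 6.907×10⁻⁶ mm/N.
So P = 1.288 / 6.907×10⁻⁶ = 186.4 kN, compressive.
σ_{brass} = P / A = 186400 / 1750 = 106.5 MPa.

σ ≈ 107 MPa (compressive)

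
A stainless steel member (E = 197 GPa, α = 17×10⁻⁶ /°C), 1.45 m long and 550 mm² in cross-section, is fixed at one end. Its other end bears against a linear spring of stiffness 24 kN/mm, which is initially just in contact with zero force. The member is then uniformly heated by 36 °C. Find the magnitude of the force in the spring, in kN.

The unrestrained thermal change is αΔT L = 17×10⁻⁶ × 36 × 1450 = 0.8874 mm.
With a force P in the spring, the elastic change of the member is PL/(AE) and that of the spring is P/k; compatibility requires their sum to equal δ_free.
So P = δ_free / [L/(AE) + 1/k] = 0.8874 / [ 1450/(550×197×10³) + 1/(24×10³) ].
P = 0.8874 / 5.505×10⁻⁵ = 16120 N.

P ≈ 16.1 kN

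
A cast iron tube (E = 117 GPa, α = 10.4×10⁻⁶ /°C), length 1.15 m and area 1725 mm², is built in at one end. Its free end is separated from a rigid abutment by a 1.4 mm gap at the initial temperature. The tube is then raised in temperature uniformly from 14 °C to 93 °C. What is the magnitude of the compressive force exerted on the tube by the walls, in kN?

P ≈ 0 kN

Unrestrained expansion: δ_free = αΔT L = 10.4×10⁻⁶ × 79 × 1150 = 0.9448 mm.
Since δ_free = 0.945 mm is less than the 1.4 mm gap, the tube never touches the wall. No axial force develops.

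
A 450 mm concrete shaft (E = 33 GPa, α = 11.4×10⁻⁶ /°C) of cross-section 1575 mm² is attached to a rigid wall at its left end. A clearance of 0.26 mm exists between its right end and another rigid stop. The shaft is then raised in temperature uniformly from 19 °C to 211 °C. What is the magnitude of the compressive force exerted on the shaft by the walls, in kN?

Free thermal elongation = αΔT L = 11.4×10⁻⁶ × 192 × 450 = 0.985 mm.
The gap closes (δ_free > 0.26 mm) and the wall then resists a further 0.985 − 0.26 = 0.725 mm of expansion.
Compatibility: PL/(AE) = 0.725 mm, so σ = P/A = E × (0.725/450) = 53.16 MPa.
Force on the wall = σA = 53.16 × 1575 mm² = 83.73 kN.

P ≈ 83.7 kN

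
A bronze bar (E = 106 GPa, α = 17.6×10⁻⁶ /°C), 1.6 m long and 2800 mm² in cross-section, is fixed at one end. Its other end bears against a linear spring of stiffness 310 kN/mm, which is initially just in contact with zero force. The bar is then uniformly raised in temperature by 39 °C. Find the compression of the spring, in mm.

δ ≈ 0.411 mm

Free thermal expansion: δ_free = αΔT L = 17.6×10⁻⁶ × 39 × 1600 = 1.098 mm.
Let P be the compressive force at the spring. The bar shortens elastically by PL/(AE) and the spring compresses by P/k; together these equal δ_free.
So P = δ_free / [L/(AE) + 1/k] = 1.098 / [ 1600/(2800×106×10³) + 1/(310×10³) ].
P = 1.098 / 8.617×10⁻⁶ = 127500 N.
Spring compression = P/k = 127500/(310×10³) = 0.4111 mm.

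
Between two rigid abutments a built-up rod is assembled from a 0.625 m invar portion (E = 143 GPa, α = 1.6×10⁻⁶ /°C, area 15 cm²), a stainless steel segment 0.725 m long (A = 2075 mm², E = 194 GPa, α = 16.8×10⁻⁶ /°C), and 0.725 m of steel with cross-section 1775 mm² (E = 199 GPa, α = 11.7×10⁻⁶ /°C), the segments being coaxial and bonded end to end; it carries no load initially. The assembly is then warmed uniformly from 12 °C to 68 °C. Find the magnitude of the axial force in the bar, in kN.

P ≈ 179 kN (compressive)

Free thermal expansion of the whole bar: Σ αᵢΔT Lᵢ = 1.6×10⁻⁶×56×625 + 16.8×10⁻⁶×56×725 + 11.7×10⁻⁶×56×725 = 1.213 mm.
The rigid supports impose zero overall length change; the single axial force P common to all segments must satisfy P Σ Lᵢ/(AᵢEᵢ) = δ_free.
Σ Lᵢ/(AᵢEᵢ) = 625/(1500×143×10³) + 725/(2075×194×10³) + 725/(1775×199×10³) = 6.767×10⁻⁶ mm/N.
So P = 1.213 / 6.767×10⁻⁶ = 179.3 kN, compressive.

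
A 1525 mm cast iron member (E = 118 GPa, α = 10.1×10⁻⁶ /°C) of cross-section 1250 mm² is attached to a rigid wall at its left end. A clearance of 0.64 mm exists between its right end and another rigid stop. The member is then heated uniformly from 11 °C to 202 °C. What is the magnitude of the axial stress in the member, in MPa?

σ ≈ 178 MPa (compressive)

Free thermal elongation = αΔT L = 10.1×10⁻⁶ × 191 × 1525 = 2.942 mm.
After closing the 0.64 mm clearance, 2.942 − 0.64 = 2.302 mm of expansion remains to be suppressed by the wall.
So σ = E(δ_free − g)/L = 118×10³ × 2.302/1525 = 178.1 MPa.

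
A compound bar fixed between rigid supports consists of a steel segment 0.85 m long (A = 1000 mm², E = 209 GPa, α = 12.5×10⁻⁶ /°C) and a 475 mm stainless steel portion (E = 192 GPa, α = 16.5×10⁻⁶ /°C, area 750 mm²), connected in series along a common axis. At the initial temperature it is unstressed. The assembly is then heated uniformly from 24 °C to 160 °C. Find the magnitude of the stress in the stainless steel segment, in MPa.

With the walls removed the bar would change length by δ_free = Σ αᵢΔT Lᵢ = 12.5×10⁻⁶×136×850 + 16.5×10⁻⁶×136×475 = 2.511 mm.
The rigid supports impose zero overall length change; the single axial force P common to all segments must satisfy P Σ Lᵢ/(AᵢEᵢ) = δ_free.
The series flexibility is Σ Lᵢ/(AᵢEᵢ) = 850/(1000×209×10³) + 475/(750×192×10³) = 7.366×10⁻⁶ mm/N.
Hence P = δ_free / Σ(L/AE) = 2.511/7.366×10⁻⁶ = 340.9 kN (compressive).
σ_{stainless steel} = P / A = 340900 / 750 = 454.5 MPa.

σ ≈ 455 MPa (compressive)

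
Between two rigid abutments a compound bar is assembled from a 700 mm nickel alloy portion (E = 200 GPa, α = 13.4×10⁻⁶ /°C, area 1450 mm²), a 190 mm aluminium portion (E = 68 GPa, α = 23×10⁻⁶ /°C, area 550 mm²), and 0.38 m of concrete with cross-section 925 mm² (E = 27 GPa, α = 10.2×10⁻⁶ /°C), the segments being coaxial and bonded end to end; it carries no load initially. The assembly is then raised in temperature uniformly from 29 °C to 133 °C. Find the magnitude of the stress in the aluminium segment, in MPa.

With the walls removed the bar would change length by δ_free = Σ αᵢΔT Lᵢ = 13.4×10⁻⁶×104×700 + 23×10⁻⁶×104×190 + 10.2×10⁻⁶×104×380 = 1.833 mm.
The walls prevent any net length change, so an axial force P (same in every segment) develops. Compatibility: P · Σ Lᵢ/(AᵢEᵢ) = δ_free.
The series flexibility is Σ Lᵢ/(AᵢEᵢ) = 700/(1450×200×10³) + 190/(550×68×10³) + 380/(925×27×10³) = 2.271×10⁻⁵ mm/N.
So P = 1.833 / 2.271×10⁻⁵ = 80.72 kN, compressive.
σ_{aluminium} = P / A = 80720 / 550 = 146.8 MPa.

σ ≈ 147 MPa (compressive)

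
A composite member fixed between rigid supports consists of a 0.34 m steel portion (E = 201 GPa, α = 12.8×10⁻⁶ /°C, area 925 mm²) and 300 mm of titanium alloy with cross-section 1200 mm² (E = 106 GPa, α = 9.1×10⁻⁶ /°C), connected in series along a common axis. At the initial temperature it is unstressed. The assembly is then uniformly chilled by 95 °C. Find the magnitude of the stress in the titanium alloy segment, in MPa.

σ ≈ 134 MPa (tensile)

Free thermal contraction of the whole bar: Σ αᵢΔT Lᵢ = 12.8×10⁻⁶×95×340 + 9.1×10⁻⁶×95×300 = 0.6728 mm.
The walls prevent any net length change, so an axial force P (same in every segment) develops. Compatibility: P · Σ Lᵢ/(AᵢEᵢ) = δ_free.
Σ Lᵢ/(AᵢEᵢ) = 340/(925×201×10³) + 300/(1200×106×10³) = 4.187×10⁻⁶ mm/N.
Hence P = δ_free / Σ(L/AE) = 0.6728/4.187×10⁻⁶ = 160.7 kN (tensile).
σ_{titanium alloy} = P / A = 160700 / 1200 = 133.9 MPa.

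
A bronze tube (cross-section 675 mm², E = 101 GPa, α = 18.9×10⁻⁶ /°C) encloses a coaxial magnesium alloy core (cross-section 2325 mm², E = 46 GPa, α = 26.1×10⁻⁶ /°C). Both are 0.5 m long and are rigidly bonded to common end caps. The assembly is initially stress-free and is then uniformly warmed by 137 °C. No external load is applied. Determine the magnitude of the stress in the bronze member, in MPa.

Equilibrium of a rigid end plate with no external load gives equal and opposite internal forces ±P in the two members. Since α_{magnesium alloy} > α_{bronze}, heating drives the magnesium alloy into compression and the bronze into tension.
Setting the final lengths equal and cancelling L: (α₁ − α₂)ΔT = P/(A₁E₁) + P/(A₂E₂).
|α₁ − α₂|·ΔT = 7.2×10⁻⁶ × 137 = 0.0009864.
1/(A₁E₁) + 1/(A₂E₂) = 1/(675×101×10³) + 1/(2325×46×10³) = 2.402×10⁻⁸ N⁻¹.
So P = 0.0009864 / 2.402×10⁻⁸ = 41.07 kN.
σ_{bronze} = P/A₁ = 41070/675 = 60.84 MPa, tensile.

σ ≈ 60.8 MPa (tensile)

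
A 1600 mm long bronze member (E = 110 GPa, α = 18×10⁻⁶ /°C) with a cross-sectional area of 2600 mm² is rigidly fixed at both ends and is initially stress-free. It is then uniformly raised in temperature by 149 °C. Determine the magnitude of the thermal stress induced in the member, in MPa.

σ ≈ 295 MPa (compressive)

With length fixed, the mechanical strain must cancel the thermal strain αΔT = 18×10⁻⁶ × 149 = 2682×10⁻⁶.
Hence σ = E·αΔT = 110×10³ × 2682×10⁻⁶ = 295 MPa, compressive.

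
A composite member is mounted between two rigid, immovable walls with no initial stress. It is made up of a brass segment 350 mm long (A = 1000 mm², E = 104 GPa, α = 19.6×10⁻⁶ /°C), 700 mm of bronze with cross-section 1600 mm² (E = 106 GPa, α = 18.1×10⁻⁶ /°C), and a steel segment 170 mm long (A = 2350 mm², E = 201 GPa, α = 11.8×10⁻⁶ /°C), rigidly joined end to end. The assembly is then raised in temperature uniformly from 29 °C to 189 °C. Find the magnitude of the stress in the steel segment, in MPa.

If the supports were absent, the total length change would be Σ αᵢΔT Lᵢ = 19.6×10⁻⁶×160×350 + 18.1×10⁻⁶×160×700 + 11.8×10⁻⁶×160×170 = 3.446 mm.
The rigid supports impose zero overall length change; the single axial force P common to all segments must satisfy P Σ Lᵢ/(AᵢEᵢ) = δ_free.
Σ Lᵢ/(AᵢEᵢ) = 350/(1000×104×10³) + 700/(1600×106×10³) + 170/(2350×201×10³) = 7.853×10⁻⁶ mm/N.
Hence P = δ_free / Σ(L/AE) = 3.446/7.853×10⁻⁶ = 438.8 kN (compressive).
σ_{steel} = P / A = 438800 / 2350 = 186.7 MPa.

σ ≈ 187 MPa (compressive)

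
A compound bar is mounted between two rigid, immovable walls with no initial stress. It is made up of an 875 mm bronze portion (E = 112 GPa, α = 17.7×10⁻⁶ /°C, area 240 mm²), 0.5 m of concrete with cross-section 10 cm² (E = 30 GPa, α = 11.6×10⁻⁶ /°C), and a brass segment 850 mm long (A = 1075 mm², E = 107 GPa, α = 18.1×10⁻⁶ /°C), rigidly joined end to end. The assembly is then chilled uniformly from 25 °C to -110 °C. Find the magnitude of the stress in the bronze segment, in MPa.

σ ≈ 364 MPa (tensile)

Free thermal contraction of the whole bar: Σ αᵢΔT Lᵢ = 17.7×10⁻⁶×135×875 + 11.6×10⁻⁶×135×500 + 18.1×10⁻⁶×135×850 = 4.951 mm.
The walls prevent any net length change, so an axial force P (same in every segment) develops. Compatibility: P · Σ Lᵢ/(AᵢEᵢ) = δ_free.
Σ Lᵢ/(AᵢEᵢ) = 875/(240×112×10³) + 500/(1000×30×10³) + 850/(1075×107×10³) = 5.661×10⁻⁵ mm/N.
So P = 4.951 / 5.661×10⁻⁵ = 87.46 kN, tensile.
σ_{bronze} = P / A = 87460 / 240 = 364.4 MPa.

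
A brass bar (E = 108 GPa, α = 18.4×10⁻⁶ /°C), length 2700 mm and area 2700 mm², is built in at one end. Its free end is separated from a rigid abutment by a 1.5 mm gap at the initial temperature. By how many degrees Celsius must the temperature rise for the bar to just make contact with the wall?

Contact occurs when the free expansion equals the gap: αΔT L = 1.5 mm.
ΔT = 1.5 / (18.4×10⁻⁶ × 2700) = 30.19 °C.

ΔT ≈ 30.2 °C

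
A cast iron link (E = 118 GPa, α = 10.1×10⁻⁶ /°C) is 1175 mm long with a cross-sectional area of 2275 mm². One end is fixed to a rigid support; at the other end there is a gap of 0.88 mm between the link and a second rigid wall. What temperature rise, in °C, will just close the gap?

The gap closes when αΔT L = 0.88 mm, since the link is still unstressed at that instant.
ΔT = 0.88 / (10.1×10⁻⁶ × 1175) = 74.15 °C.

ΔT ≈ 74.2 °C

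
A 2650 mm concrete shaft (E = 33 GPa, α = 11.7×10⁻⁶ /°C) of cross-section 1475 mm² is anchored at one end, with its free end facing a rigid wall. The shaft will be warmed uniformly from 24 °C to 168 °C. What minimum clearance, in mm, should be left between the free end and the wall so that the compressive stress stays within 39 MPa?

g ≈ 1.33 mm

Free expansion if unrestrained: δ_free = αΔT L = 11.7×10⁻⁶ × 144 × 2650 = 4.465 mm.
At the allowable stress the elastic shortening the wall may impose is σL/E = 39 × 2650 / (33×10³) = 3.132 mm.
The gap must absorb the remainder: g_min = 4.465 − 3.132 = 1.333 mm.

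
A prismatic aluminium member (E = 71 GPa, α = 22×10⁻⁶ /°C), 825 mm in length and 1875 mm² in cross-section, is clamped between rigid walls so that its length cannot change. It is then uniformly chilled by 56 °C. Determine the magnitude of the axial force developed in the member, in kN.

P ≈ 164 kN (tensile)

Full restraint means ε = 0, so the stress is σ = EαΔT = 71×10³ × 22×10⁻⁶ × 56 = 87.47 MPa.
Then P = σA = 87.47 × 1875 mm² = 164 kN, tensile.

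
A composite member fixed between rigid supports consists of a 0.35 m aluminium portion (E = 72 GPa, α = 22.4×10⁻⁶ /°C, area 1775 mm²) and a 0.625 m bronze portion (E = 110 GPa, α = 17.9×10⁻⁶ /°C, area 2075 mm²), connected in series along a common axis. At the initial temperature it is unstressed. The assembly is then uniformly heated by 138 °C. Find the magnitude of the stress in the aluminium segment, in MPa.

σ ≈ 270 MPa (compressive)

If the supports were absent, the total length change would be Σ αᵢΔT Lᵢ = 22.4×10⁻⁶×138×350 + 17.9×10⁻⁶×138×625 = 2.626 mm.
Since the ends are fixed, an axial force P builds up, equal in every segment, with P · Σ Lᵢ/(AᵢEᵢ) = δ_free.
Σ Lᵢ/(AᵢEᵢ) = 350/(1775×72×10³) + 625/(2075×110×10³) = 5.477×10⁻⁶ mm/N.
P = 2.626 / 5.477×10⁻⁶ = 479400 N = 479.4 kN, compressive.
σ_{aluminium} = P / A = 479400 / 1775 = 270.1 MPa.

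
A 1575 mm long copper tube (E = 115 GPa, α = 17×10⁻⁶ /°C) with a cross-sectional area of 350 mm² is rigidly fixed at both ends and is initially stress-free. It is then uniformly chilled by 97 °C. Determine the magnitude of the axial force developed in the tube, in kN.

P ≈ 66.4 kN (tensile)

Full restraint means ε = 0, so the stress is σ = EαΔT = 115×10³ × 17×10⁻⁶ × 97 = 189.6 MPa.
Then P = σA = 189.6 × 350 mm² = 66.37 kN, tensile.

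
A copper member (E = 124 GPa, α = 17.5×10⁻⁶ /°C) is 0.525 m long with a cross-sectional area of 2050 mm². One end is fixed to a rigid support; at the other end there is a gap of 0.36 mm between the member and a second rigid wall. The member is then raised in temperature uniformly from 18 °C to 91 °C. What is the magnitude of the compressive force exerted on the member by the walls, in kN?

If the wall were absent the member would grow by αΔT L = 17.5×10⁻⁶ × 73 × 525 = 0.6707 mm.
The gap closes (δ_free > 0.36 mm) and the wall then resists a further 0.6707 − 0.36 = 0.3107 mm of expansion.
Compatibility: PL/(AE) = 0.3107 mm, so σ = P/A = E × (0.3107/525) = 73.38 MPa.
Force on the wall = σA = 73.38 × 2050 mm² = 150.4 kN.

P ≈ 150 kN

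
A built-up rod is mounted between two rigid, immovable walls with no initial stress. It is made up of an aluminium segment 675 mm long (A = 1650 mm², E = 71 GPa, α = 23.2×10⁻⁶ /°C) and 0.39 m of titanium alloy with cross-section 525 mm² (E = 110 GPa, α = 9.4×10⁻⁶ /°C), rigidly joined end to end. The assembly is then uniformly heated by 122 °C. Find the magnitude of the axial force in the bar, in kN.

P ≈ 188 kN (compressive)

Free thermal expansion of the whole bar: Σ αᵢΔT Lᵢ = 23.2×10⁻⁶×122×675 + 9.4×10⁻⁶×122×390 = 2.358 mm.
The walls prevent any net length change, so an axial force P (same in every segment) develops. Compatibility: P · Σ Lᵢ/(AᵢEᵢ) = δ_free.
Σ Lᵢ/(AᵢEᵢ) = 675/(1650×71×10³) + 390/(525×110×10³) = 1.252×10⁻⁵ mm/N.
Hence P = δ_free / Σ(L/AE) = 2.358/1.252×10⁻⁵ = 188.4 kN (compressive).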